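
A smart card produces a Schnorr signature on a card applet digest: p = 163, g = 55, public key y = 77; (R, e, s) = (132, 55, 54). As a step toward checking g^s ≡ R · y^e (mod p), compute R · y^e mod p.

77^2 = 5929 ≡ 61
77^4 ≡ 61^2 = 3721 ≡ 135
77^8 ≡ 135^2 = 18225 ≡ 132
77^16 ≡ 132^2 = 17424 ≡ 146
77^32 ≡ 146^2 = 21316 ≡ 126
55 = 32 + 16 + 4 + 2 + 1, so 77^55 ≡ 126·146·135·61·77 ≡ 77 (mod 163)
R · y^e ≡ 132·77 = 10164 ≡ 58 (mod 163)

58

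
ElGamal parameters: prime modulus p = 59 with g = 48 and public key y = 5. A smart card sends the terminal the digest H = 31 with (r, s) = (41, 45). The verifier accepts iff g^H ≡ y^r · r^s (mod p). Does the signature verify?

does not verify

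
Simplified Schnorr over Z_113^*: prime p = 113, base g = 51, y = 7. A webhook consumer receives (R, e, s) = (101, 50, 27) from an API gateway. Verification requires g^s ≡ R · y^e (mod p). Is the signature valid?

g^s mod p:
Squares mod 113: 51^1≡51, 51^2≡2, 51^4≡4, 51^8≡16, 51^16≡30
27 = 16 + 8 + 2 + 1, so 51^27 ≡ 30·16·2·51 ≡ 31 (mod 113)
R · y^e mod p:
Squares mod 113: 7^1≡7, 7^2≡49, 7^4≡28, 7^8≡106, 7^16≡49, 7^32≡28
50 = 32 + 16 + 2, so 7^50 ≡ 28·49·49 ≡ 106 (mod 113)
101·106 = 10706 ≡ 84 (mod 113)
31 ≠ 84; the check fails.

invalid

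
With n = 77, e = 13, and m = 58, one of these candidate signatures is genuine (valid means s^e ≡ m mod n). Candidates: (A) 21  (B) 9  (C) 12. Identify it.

B

Candidate A: Squares mod 77: 21^1≡21, 21^2≡56, 21^4≡56, 21^8≡56; 13 = 8 + 4 + 1, so 21^13 ≡ 56·56·21 ≡ 21 (mod 77)
Candidate B: Squares mod 77: 9^1≡9, 9^2≡4, 9^4≡16, 9^8≡25; 13 = 8 + 4 + 1, so 9^13 ≡ 25·16·9 ≡ 58 (mod 77)
  → matches m = 58
Candidate C: Squares mod 77: 12^1≡12, 12^2≡67, 12^4≡23, 12^8≡67; 13 = 8 + 4 + 1, so 12^13 ≡ 67·23·12 ≡ 12 (mod 77)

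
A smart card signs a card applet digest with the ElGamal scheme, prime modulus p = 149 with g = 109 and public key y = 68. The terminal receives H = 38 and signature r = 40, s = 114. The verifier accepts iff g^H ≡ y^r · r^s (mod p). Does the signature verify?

verifies

Left side g^H mod p:
Squares mod 149: 109^1≡109, 109^2≡110, 109^4≡31, 109^8≡67, 109^16≡19, 109^32≡63
38 = 32 + 4 + 2, so 109^38 ≡ 63·31·110 ≡ 121 (mod 149)
Right side y^r · r^s mod p:
Squares mod 149: 68^1≡68, 68^2≡5, 68^4≡25, 68^8≡29, 68^16≡96, 68^32≡127
40 = 32 + 8, so 68^40 ≡ 127·29 ≡ 107 (mod 149)
Squares mod 149: 40^1≡40, 40^2≡110, 40^4≡31, 40^8≡67, 40^16≡19, 40^32≡63, 40^64≡95
114 = 64 + 32 + 16 + 2, so 40^114 ≡ 95·63·19·110 ≡ 100 (mod 149)
107·100 = 10700 ≡ 121 (mod 149)
121 ≡ 121 (mod 149), so the signature is genuine.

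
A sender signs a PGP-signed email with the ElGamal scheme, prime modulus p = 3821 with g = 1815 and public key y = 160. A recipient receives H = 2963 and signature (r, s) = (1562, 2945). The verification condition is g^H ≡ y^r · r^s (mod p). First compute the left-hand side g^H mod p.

1815^2 = 3294225 ≡ 523
1815^4 ≡ 523^2 = 273529 ≡ 2238
1815^8 ≡ 2238^2 = 5008644 ≡ 3134
1815^16 ≡ 3134^2 = 9821956 ≡ 1986
1815^32 ≡ 1986^2 = 3944196 ≡ 924
1815^64 ≡ 924^2 = 853776 ≡ 1693
1815^128 ≡ 1693^2 = 2866249 ≡ 499
1815^256 ≡ 499^2 = 249001 ≡ 636
1815^512 ≡ 636^2 = 404496 ≡ 3291
1815^1024 ≡ 3291^2 = 10830681 ≡ 1967
1815^2048 ≡ 1967^2 = 3869089 ≡ 2237
2963 = 2048 + 512 + 256 + 128 + 16 + 2 + 1, so 1815^2963 ≡ 2237·3291·636·499·1986·523·1815 ≡ 1567 (mod 3821)

1567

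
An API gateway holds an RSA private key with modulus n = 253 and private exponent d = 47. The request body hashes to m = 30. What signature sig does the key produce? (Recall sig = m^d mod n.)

m^2 ≡ 30^2 = 900 ≡ 141
m^4 ≡ 141^2 = 19881 ≡ 147
m^8 ≡ 147^2 = 21609 ≡ 104
m^16 ≡ 104^2 = 10816 ≡ 190
m^32 ≡ 190^2 = 36100 ≡ 174
47 = 32 + 8 + 4 + 2 + 1, so m^47 ≡ 174·104·147·141·30 ≡ 90 (mod 253)

90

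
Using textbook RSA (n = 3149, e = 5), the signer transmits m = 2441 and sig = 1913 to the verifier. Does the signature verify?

verifies

sig^2 ≡ 1913^2 = 3659569 ≡ 431
sig^4 ≡ 431^2 = 185761 ≡ 3119
5 = 4 + 1, so sig^5 ≡ 3119·1913 ≡ 2441 (mod 3149)
2441 = m, so the signature checks out.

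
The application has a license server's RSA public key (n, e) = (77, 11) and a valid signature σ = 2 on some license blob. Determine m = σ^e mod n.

46

σ^11 mod 77 = 46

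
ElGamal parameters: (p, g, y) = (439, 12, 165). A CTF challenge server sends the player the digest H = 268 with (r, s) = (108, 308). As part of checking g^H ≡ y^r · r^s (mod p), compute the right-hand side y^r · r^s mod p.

223

Squares mod 439: 165^1≡165, 165^2≡7, 165^4≡49, 165^8≡206, 165^16≡292, 165^32≡98, 165^64≡385
108 = 64 + 32 + 8 + 4, so 165^108 ≡ 385·98·206·49 ≡ 72 (mod 439)
Squares mod 439: 108^1≡108, 108^2≡250, 108^4≡162, 108^8≡343, 108^16≡436, 108^32≡9, 108^64≡81, 108^128≡415, 108^256≡137
308 = 256 + 32 + 16 + 4, so 108^308 ≡ 137·9·436·162 ≡ 436 (mod 439)
y^r · r^s ≡ 72·436 = 31392 ≡ 223 (mod 439)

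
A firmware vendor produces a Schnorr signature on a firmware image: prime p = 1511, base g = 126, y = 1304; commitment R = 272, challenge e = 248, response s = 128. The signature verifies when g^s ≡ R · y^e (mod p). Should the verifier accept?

g^s mod p:
126^2 = 15876 ≡ 766
126^4 ≡ 766^2 = 586756 ≡ 488
126^8 ≡ 488^2 = 238144 ≡ 917
126^16 ≡ 917^2 = 840889 ≡ 773
126^32 ≡ 773^2 = 597529 ≡ 684
126^64 ≡ 684^2 = 467856 ≡ 957
126^128 ≡ 957^2 = 915849 ≡ 183
R · y^e mod p:
1304^2 = 1700416 ≡ 541
1304^4 ≡ 541^2 = 292681 ≡ 1058
1304^8 ≡ 1058^2 = 1119364 ≡ 1224
1304^16 ≡ 1224^2 = 1498176 ≡ 775
1304^32 ≡ 775^2 = 600625 ≡ 758
1304^64 ≡ 758^2 = 574564 ≡ 384
1304^128 ≡ 384^2 = 147456 ≡ 889
248 = 128 + 64 + 32 + 16 + 8, so 1304^248 ≡ 889·384·758·775·1224 ≡ 84 (mod 1511)
272·84 = 22848 ≡ 183 (mod 1511)
183 ≡ 183 (mod 1511); signature holds.

accept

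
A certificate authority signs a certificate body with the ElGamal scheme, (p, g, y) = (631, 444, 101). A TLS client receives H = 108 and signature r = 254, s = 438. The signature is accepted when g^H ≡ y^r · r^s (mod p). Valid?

Left side g^H mod p:
444^2 = 197136 ≡ 264
444^4 ≡ 264^2 = 69696 ≡ 286
444^8 ≡ 286^2 = 81796 ≡ 397
444^16 ≡ 397^2 = 157609 ≡ 490
444^32 ≡ 490^2 = 240100 ≡ 320
444^64 ≡ 320^2 = 102400 ≡ 178
108 = 64 + 32 + 8 + 4, so 444^108 ≡ 178·320·397·286 ≡ 481 (mod 631)
Right side y^r · r^s mod p:
101^2 = 10201 ≡ 105
101^4 ≡ 105^2 = 11025 ≡ 298
101^8 ≡ 298^2 = 88804 ≡ 464
101^16 ≡ 464^2 = 215296 ≡ 125
101^32 ≡ 125^2 = 15625 ≡ 481
101^64 ≡ 481^2 = 231361 ≡ 415
101^128 ≡ 415^2 = 172225 ≡ 593
254 = 128 + 64 + 32 + 16 + 8 + 4 + 2, so 101^254 ≡ 593·415·481·125·464·298·105 ≡ 170 (mod 631)
254^2 = 64516 ≡ 154
254^4 ≡ 154^2 = 23716 ≡ 369
254^8 ≡ 369^2 = 136161 ≡ 496
254^16 ≡ 496^2 = 246016 ≡ 557
254^32 ≡ 557^2 = 310249 ≡ 428
254^64 ≡ 428^2 = 183184 ≡ 194
254^128 ≡ 194^2 = 37636 ≡ 407
254^256 ≡ 407^2 = 165649 ≡ 327
438 = 256 + 128 + 32 + 16 + 4 + 2, so 254^438 ≡ 327·407·428·557·369·154 ≡ 593 (mod 631)
170·593 = 100810 ≡ 481 (mod 631)
481 ≡ 481 (mod 631), so the signature is genuine.

yes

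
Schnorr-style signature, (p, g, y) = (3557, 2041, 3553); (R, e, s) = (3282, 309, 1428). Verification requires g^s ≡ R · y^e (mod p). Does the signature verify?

does not verify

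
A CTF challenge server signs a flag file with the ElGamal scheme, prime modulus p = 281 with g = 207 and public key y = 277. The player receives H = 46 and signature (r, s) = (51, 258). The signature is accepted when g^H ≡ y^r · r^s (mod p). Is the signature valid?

Left side g^H mod p:
Squares mod 281: 207^1≡207, 207^2≡137, 207^4≡223, 207^8≡273, 207^16≡64, 207^32≡162
46 = 32 + 8 + 4 + 2, so 207^46 ≡ 162·273·223·137 ≡ 209 (mod 281)
Right side y^r · r^s mod p:
Squares mod 281: 277^1≡277, 277^2≡16, 277^4≡256, 277^8≡63, 277^16≡35, 277^32≡101
51 = 32 + 16 + 2 + 1, so 277^51 ≡ 101·35·16·277 ≡ 246 (mod 281)
Squares mod 281: 51^1≡51, 51^2≡72, 51^4≡126, 51^8≡140, 51^16≡211, 51^32≡123, 51^64≡236, 51^128≡58, 51^256≡273
258 = 256 + 2, so 51^258 ≡ 273·72 ≡ 267 (mod 281)
246·267 = 65682 ≡ 209 (mod 281)
209 ≡ 209 (mod 281), so the signature is genuine.

valid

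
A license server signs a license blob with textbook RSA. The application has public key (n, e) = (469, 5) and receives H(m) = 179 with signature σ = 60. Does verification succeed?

fails

Squares mod 469: σ^1≡60, σ^2≡317, σ^4≡123
5 = 4 + 1, so σ^5 ≡ 123·60 ≡ 345 (mod 469)
345 ≠ 179, so verification fails.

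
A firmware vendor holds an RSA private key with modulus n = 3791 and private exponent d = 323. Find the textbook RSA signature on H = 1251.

558

H^2 ≡ 1251^2 = 1565001 ≡ 3109
H^4 ≡ 3109^2 = 9665881 ≡ 2622
H^8 ≡ 2622^2 = 6874884 ≡ 1801
H^16 ≡ 1801^2 = 3243601 ≡ 2296
H^32 ≡ 2296^2 = 5271616 ≡ 2126
H^64 ≡ 2126^2 = 4519876 ≡ 1004
H^128 ≡ 1004^2 = 1008016 ≡ 3401
H^256 ≡ 3401^2 = 11566801 ≡ 460
323 = 256 + 64 + 2 + 1, so H^323 ≡ 460·1004·3109·1251 ≡ 558 (mod 3791)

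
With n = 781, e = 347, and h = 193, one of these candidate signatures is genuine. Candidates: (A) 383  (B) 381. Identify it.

Candidate A: 383^2 = 146689 ≡ 642; 383^4 ≡ 642^2 = 412164 ≡ 577; 383^8 ≡ 577^2 = 332929 ≡ 223; 383^16 ≡ 223^2 = 49729 ≡ 526; 383^32 ≡ 526^2 = 276676 ≡ 202; 383^64 ≡ 202^2 = 40804 ≡ 192; 383^128 ≡ 192^2 = 36864 ≡ 157; 383^256 ≡ 157^2 = 24649 ≡ 438; 347 = 256 + 64 + 16 + 8 + 2 + 1, so 383^347 ≡ 438·192·526·223·642·383 ≡ 224 (mod 781)
Candidate B: 381^2 = 145161 ≡ 676; 381^4 ≡ 676^2 = 456976 ≡ 91; 381^8 ≡ 91^2 = 8281 ≡ 471; 381^16 ≡ 471^2 = 221841 ≡ 37; 381^32 ≡ 37^2 = 1369 ≡ 588; 381^64 ≡ 588^2 = 345744 ≡ 542; 381^128 ≡ 542^2 = 293764 ≡ 108; 381^256 ≡ 108^2 = 11664 ≡ 730; 347 = 256 + 64 + 16 + 8 + 2 + 1, so 381^347 ≡ 730·542·37·471·676·381 ≡ 193 (mod 781)
  → matches h = 193

B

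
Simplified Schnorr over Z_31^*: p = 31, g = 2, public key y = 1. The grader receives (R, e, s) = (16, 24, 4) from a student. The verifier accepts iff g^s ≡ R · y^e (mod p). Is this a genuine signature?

genuine

g^s mod p:
Squares mod 31: 2^1≡2, 2^2≡4, 2^4≡16
2^4 ≡ 16 (mod 31)
R · y^e mod p:
Squares mod 31: 1^1≡1, 1^2≡1, 1^4≡1, 1^8≡1, 1^16≡1
24 = 16 + 8, so 1^24 ≡ 1·1 ≡ 1 (mod 31)
16·1 = 16 ≡ 16 (mod 31)
16 ≡ 16 (mod 31); signature holds.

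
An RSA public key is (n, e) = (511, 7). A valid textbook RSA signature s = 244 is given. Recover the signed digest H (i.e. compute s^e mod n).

s^2 ≡ 244^2 = 59536 ≡ 260
s^4 ≡ 260^2 = 67600 ≡ 148
7 = 4 + 2 + 1, so s^7 ≡ 148·260·244 ≡ 6 (mod 511)

6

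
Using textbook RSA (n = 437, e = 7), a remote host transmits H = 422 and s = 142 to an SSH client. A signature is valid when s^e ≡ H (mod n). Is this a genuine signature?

s^7 mod 437 = 422
s^7 mod 437 = 422 matches H.

genuine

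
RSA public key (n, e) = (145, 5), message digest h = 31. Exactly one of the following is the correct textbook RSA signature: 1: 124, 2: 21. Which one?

2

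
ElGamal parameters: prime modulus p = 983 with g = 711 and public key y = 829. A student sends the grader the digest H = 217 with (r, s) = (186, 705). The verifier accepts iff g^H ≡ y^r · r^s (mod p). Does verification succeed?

Left side g^H mod p:
Squares mod 983: 711^1≡711, 711^2≡259, 711^4≡237, 711^8≡138, 711^16≡367, 711^32≡18, 711^64≡324, 711^128≡778
217 = 128 + 64 + 16 + 8 + 1, so 711^217 ≡ 778·324·367·138·711 ≡ 557 (mod 983)
Right side y^r · r^s mod p:
Squares mod 983: 829^1≡829, 829^2≡124, 829^4≡631, 829^8≡46, 829^16≡150, 829^32≡874, 829^64≡85, 829^128≡344
186 = 128 + 32 + 16 + 8 + 2, so 829^186 ≡ 344·874·150·46·124 ≡ 651 (mod 983)
Squares mod 983: 186^1≡186, 186^2≡191, 186^4≡110, 186^8≡304, 186^16≡14, 186^32≡196, 186^64≡79, 186^128≡343, 186^256≡672, 186^512≡387
705 = 512 + 128 + 64 + 1, so 186^705 ≡ 387·343·79·186 ≡ 130 (mod 983)
651·130 = 84630 ≡ 92 (mod 983)
557 ≠ 92, so verification fails.

fails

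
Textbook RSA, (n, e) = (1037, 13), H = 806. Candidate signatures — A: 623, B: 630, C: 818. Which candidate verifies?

Candidate A: Squares mod 1037: 623^1≡623, 623^2≡291, 623^4≡684, 623^8≡169; 13 = 8 + 4 + 1, so 623^13 ≡ 169·684·623 ≡ 806 (mod 1037)
  → matches H = 806
Candidate B: Squares mod 1037: 630^1≡630, 630^2≡766, 630^4≡851, 630^8≡375; 13 = 8 + 4 + 1, so 630^13 ≡ 375·851·630 ≡ 375 (mod 1037)
Candidate C: Squares mod 1037: 818^1≡818, 818^2≡259, 818^4≡713, 818^8≡239; 13 = 8 + 4 + 1, so 818^13 ≡ 239·713·818 ≡ 423 (mod 1037)

A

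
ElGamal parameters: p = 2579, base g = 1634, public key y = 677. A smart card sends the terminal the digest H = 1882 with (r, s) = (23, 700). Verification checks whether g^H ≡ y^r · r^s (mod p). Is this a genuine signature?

forged

Left side g^H mod p:
Squares mod 2579: 1634^1≡1634, 1634^2≡691, 1634^4≡366, 1634^8≡2427, 1634^16≡2472, 1634^32≡1133, 1634^64≡1926, 1634^128≡874, 1634^256≡492, 1634^512≡2217, 1634^1024≡2094
1882 = 1024 + 512 + 256 + 64 + 16 + 8 + 2, so 1634^1882 ≡ 2094·2217·492·1926·2472·2427·691 ≡ 1610 (mod 2579)
Right side y^r · r^s mod p:
Squares mod 2579: 677^1≡677, 677^2≡1846, 677^4≡857, 677^8≡2013, 677^16≡560
23 = 16 + 4 + 2 + 1, so 677^23 ≡ 560·857·1846·677 ≡ 2507 (mod 2579)
Squares mod 2579: 23^1≡23, 23^2≡529, 23^4≡1309, 23^8≡1025, 23^16≡972, 23^32≡870, 23^64≡1253, 23^128≡1977, 23^256≡1344, 23^512≡1036
700 = 512 + 128 + 32 + 16 + 8 + 4, so 23^700 ≡ 1036·1977·870·972·1025·1309 ≡ 620 (mod 2579)
2507·620 = 1554340 ≡ 1782 (mod 2579)
1610 ≠ 1782, so verification fails.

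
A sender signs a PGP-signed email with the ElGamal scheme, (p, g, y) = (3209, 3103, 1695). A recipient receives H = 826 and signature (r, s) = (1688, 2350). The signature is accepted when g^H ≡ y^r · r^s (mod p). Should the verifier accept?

accept

Left side g^H mod p:
3103^2 = 9628609 ≡ 1609
3103^4 ≡ 1609^2 = 2588881 ≡ 2427
3103^8 ≡ 2427^2 = 5890329 ≡ 1814
3103^16 ≡ 1814^2 = 3290596 ≡ 1371
3103^32 ≡ 1371^2 = 1879641 ≡ 2376
3103^64 ≡ 2376^2 = 5645376 ≡ 745
3103^128 ≡ 745^2 = 555025 ≡ 3077
3103^256 ≡ 3077^2 = 9467929 ≡ 1379
3103^512 ≡ 1379^2 = 1901641 ≡ 1913
826 = 512 + 256 + 32 + 16 + 8 + 2, so 3103^826 ≡ 1913·1379·2376·1371·1814·1609 ≡ 19 (mod 3209)
Right side y^r · r^s mod p:
1695^2 = 2873025 ≡ 970
1695^4 ≡ 970^2 = 940900 ≡ 663
1695^8 ≡ 663^2 = 439569 ≡ 3145
1695^16 ≡ 3145^2 = 9891025 ≡ 887
1695^32 ≡ 887^2 = 786769 ≡ 564
1695^64 ≡ 564^2 = 318096 ≡ 405
1695^128 ≡ 405^2 = 164025 ≡ 366
1695^256 ≡ 366^2 = 133956 ≡ 2387
1695^512 ≡ 2387^2 = 5697769 ≡ 1794
1695^1024 ≡ 1794^2 = 3218436 ≡ 3018
1688 = 1024 + 512 + 128 + 16 + 8, so 1695^1688 ≡ 3018·1794·366·887·3145 ≡ 825 (mod 3209)
1688^2 = 2849344 ≡ 2961
1688^4 ≡ 2961^2 = 8767521 ≡ 533
1688^8 ≡ 533^2 = 284089 ≡ 1697
1688^16 ≡ 1697^2 = 2879809 ≡ 1336
1688^32 ≡ 1336^2 = 1784896 ≡ 692
1688^64 ≡ 692^2 = 478864 ≡ 723
1688^128 ≡ 723^2 = 522729 ≡ 2871
1688^256 ≡ 2871^2 = 8242641 ≡ 1929
1688^512 ≡ 1929^2 = 3721041 ≡ 1810
1688^1024 ≡ 1810^2 = 3276100 ≡ 2920
1688^2048 ≡ 2920^2 = 8526400 ≡ 87
2350 = 2048 + 256 + 32 + 8 + 4 + 2, so 1688^2350 ≡ 87·1929·692·1697·533·2961 ≡ 424 (mod 3209)
825·424 = 349800 ≡ 19 (mod 3209)
19 ≡ 19 (mod 3209), so the signature is genuine.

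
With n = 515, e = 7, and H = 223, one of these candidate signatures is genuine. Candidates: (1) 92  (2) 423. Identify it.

1

Candidate 1: 92^7 mod 515 = 223
  → matches H = 223
Candidate 2: 423^7 mod 515 = 292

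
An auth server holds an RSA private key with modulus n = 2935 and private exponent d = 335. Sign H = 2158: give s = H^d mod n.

H^2 ≡ 2158^2 = 4656964 ≡ 2054
H^4 ≡ 2054^2 = 4218916 ≡ 1321
H^8 ≡ 1321^2 = 1745041 ≡ 1651
H^16 ≡ 1651^2 = 2725801 ≡ 2121
H^32 ≡ 2121^2 = 4498641 ≡ 2221
H^64 ≡ 2221^2 = 4932841 ≡ 2041
H^128 ≡ 2041^2 = 4165681 ≡ 916
H^256 ≡ 916^2 = 839056 ≡ 2581
335 = 256 + 64 + 8 + 4 + 2 + 1, so H^335 ≡ 2581·2041·1651·1321·2054·2158 ≡ 2407 (mod 2935)

2407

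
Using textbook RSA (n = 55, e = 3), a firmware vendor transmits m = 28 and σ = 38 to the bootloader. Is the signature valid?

σ^2 ≡ 38^2 = 1444 ≡ 14
3 = 2 + 1, so σ^3 ≡ 14·38 ≡ 37 (mod 55)
37 ≠ 28, so verification fails.

invalid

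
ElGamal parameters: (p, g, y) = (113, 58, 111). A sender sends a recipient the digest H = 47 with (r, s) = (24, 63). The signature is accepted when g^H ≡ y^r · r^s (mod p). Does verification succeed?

passes

Left side g^H mod p:
58^2 = 3364 ≡ 87
58^4 ≡ 87^2 = 7569 ≡ 111
58^8 ≡ 111^2 = 12321 ≡ 4
58^16 ≡ 4^2 = 16
58^32 ≡ 16^2 = 256 ≡ 30
47 = 32 + 8 + 4 + 2 + 1, so 58^47 ≡ 30·4·111·87·58 ≡ 94 (mod 113)
Right side y^r · r^s mod p:
111^2 = 12321 ≡ 4
111^4 ≡ 4^2 = 16
111^8 ≡ 16^2 = 256 ≡ 30
111^16 ≡ 30^2 = 900 ≡ 109
24 = 16 + 8, so 111^24 ≡ 109·30 ≡ 106 (mod 113)
24^2 = 576 ≡ 11
24^4 ≡ 11^2 = 121 ≡ 8
24^8 ≡ 8^2 = 64
24^16 ≡ 64^2 = 4096 ≡ 28
24^32 ≡ 28^2 = 784 ≡ 106
63 = 32 + 16 + 8 + 4 + 2 + 1, so 24^63 ≡ 106·28·64·8·11·24 ≡ 35 (mod 113)
106·35 = 3710 ≡ 94 (mod 113)
94 ≡ 94 (mod 113), so the signature is genuine.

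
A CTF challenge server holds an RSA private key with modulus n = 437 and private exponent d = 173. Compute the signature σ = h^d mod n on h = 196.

169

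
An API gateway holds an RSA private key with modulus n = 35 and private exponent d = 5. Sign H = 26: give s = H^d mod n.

H^2 ≡ 26^2 = 676 ≡ 11
H^4 ≡ 11^2 = 121 ≡ 16
5 = 4 + 1, so H^5 ≡ 16·26 ≡ 31 (mod 35)

31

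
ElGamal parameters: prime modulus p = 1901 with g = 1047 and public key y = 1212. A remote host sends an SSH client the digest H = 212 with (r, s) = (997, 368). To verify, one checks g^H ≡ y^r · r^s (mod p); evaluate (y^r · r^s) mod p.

Squares mod 1901: 1212^1≡1212, 1212^2≡1372, 1212^4≡394, 1212^8≡1255, 1212^16≡997, 1212^32≡1687, 1212^64≡172, 1212^128≡1069, 1212^256≡260, 1212^512≡1065
997 = 512 + 256 + 128 + 64 + 32 + 4 + 1, so 1212^997 ≡ 1065·260·1069·172·1687·394·1212 ≡ 260 (mod 1901)
Squares mod 1901: 997^1≡997, 997^2≡1687, 997^4≡172, 997^8≡1069, 997^16≡260, 997^32≡1065, 997^64≡1229, 997^128≡1047, 997^256≡1233
368 = 256 + 64 + 32 + 16, so 997^368 ≡ 1233·1229·1065·260 ≡ 1229 (mod 1901)
y^r · r^s ≡ 260·1229 = 319540 ≡ 172 (mod 1901)

172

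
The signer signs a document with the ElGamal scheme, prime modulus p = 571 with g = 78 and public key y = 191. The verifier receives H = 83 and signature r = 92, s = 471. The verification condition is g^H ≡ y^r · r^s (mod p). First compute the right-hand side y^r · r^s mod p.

191^2 = 36481 ≡ 508
191^4 ≡ 508^2 = 258064 ≡ 543
191^8 ≡ 543^2 = 294849 ≡ 213
191^16 ≡ 213^2 = 45369 ≡ 260
191^32 ≡ 260^2 = 67600 ≡ 222
191^64 ≡ 222^2 = 49284 ≡ 178
92 = 64 + 16 + 8 + 4, so 191^92 ≡ 178·260·213·543 ≡ 57 (mod 571)
92^2 = 8464 ≡ 470
92^4 ≡ 470^2 = 220900 ≡ 494
92^8 ≡ 494^2 = 244036 ≡ 219
92^16 ≡ 219^2 = 47961 ≡ 568
92^32 ≡ 568^2 = 322624 ≡ 9
92^64 ≡ 9^2 = 81
92^128 ≡ 81^2 = 6561 ≡ 280
92^256 ≡ 280^2 = 78400 ≡ 173
471 = 256 + 128 + 64 + 16 + 4 + 2 + 1, so 92^471 ≡ 173·280·81·568·494·470·92 ≡ 6 (mod 571)
y^r · r^s ≡ 57·6 = 342 ≡ 342 (mod 571)

342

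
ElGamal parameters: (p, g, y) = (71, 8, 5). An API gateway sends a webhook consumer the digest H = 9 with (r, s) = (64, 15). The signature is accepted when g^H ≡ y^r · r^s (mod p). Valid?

Left side g^H mod p:
Squares mod 71: 8^1≡8, 8^2≡64, 8^4≡49, 8^8≡58
9 = 8 + 1, so 8^9 ≡ 58·8 ≡ 38 (mod 71)
Right side y^r · r^s mod p:
Squares mod 71: 5^1≡5, 5^2≡25, 5^4≡57, 5^8≡54, 5^16≡5, 5^32≡25, 5^64≡57
5^64 ≡ 57 (mod 71)
Squares mod 71: 64^1≡64, 64^2≡49, 64^4≡58, 64^8≡27
15 = 8 + 4 + 2 + 1, so 64^15 ≡ 27·58·49·64 ≡ 48 (mod 71)
57·48 = 2736 ≡ 38 (mod 71)
38 ≡ 38 (mod 71), so the signature is genuine.

yes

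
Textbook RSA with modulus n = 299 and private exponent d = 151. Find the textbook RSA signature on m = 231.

231

m^2 ≡ 231^2 = 53361 ≡ 139
m^4 ≡ 139^2 = 19321 ≡ 185
m^8 ≡ 185^2 = 34225 ≡ 139
m^16 ≡ 139^2 = 19321 ≡ 185
m^32 ≡ 185^2 = 34225 ≡ 139
m^64 ≡ 139^2 = 19321 ≡ 185
m^128 ≡ 185^2 = 34225 ≡ 139
151 = 128 + 16 + 4 + 2 + 1, so m^151 ≡ 139·185·185·139·231 ≡ 231 (mod 299)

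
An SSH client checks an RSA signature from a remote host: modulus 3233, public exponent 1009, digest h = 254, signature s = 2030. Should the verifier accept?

Squares mod 3233: s^1≡2030, s^2≡2058, s^4≡134, s^8≡1791, s^16≡545, s^32≡2822, s^64≡805, s^128≡1425, s^256≡301, s^512≡77
1009 = 512 + 256 + 128 + 64 + 32 + 16 + 1, so s^1009 ≡ 77·301·1425·805·2822·545·2030 ≡ 254 (mod 3233)
s^1009 mod 3233 = 254 matches h.

accept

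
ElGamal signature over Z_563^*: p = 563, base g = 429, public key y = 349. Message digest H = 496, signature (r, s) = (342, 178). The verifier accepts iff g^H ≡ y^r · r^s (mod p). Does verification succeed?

Left side g^H mod p:
429^2 = 184041 ≡ 503
429^4 ≡ 503^2 = 253009 ≡ 222
429^8 ≡ 222^2 = 49284 ≡ 303
429^16 ≡ 303^2 = 91809 ≡ 40
429^32 ≡ 40^2 = 1600 ≡ 474
429^64 ≡ 474^2 = 224676 ≡ 39
429^128 ≡ 39^2 = 1521 ≡ 395
429^256 ≡ 395^2 = 156025 ≡ 74
496 = 256 + 128 + 64 + 32 + 16, so 429^496 ≡ 74·395·39·474·40 ≡ 531 (mod 563)
Right side y^r · r^s mod p:
349^2 = 121801 ≡ 193
349^4 ≡ 193^2 = 37249 ≡ 91
349^8 ≡ 91^2 = 8281 ≡ 399
349^16 ≡ 399^2 = 159201 ≡ 435
349^32 ≡ 435^2 = 189225 ≡ 57
349^64 ≡ 57^2 = 3249 ≡ 434
349^128 ≡ 434^2 = 188356 ≡ 314
349^256 ≡ 314^2 = 98596 ≡ 71
342 = 256 + 64 + 16 + 4 + 2, so 349^342 ≡ 71·434·435·91·193 ≡ 192 (mod 563)
342^2 = 116964 ≡ 423
342^4 ≡ 423^2 = 178929 ≡ 458
342^8 ≡ 458^2 = 209764 ≡ 328
342^16 ≡ 328^2 = 107584 ≡ 51
342^32 ≡ 51^2 = 2601 ≡ 349
342^64 ≡ 349^2 = 121801 ≡ 193
342^128 ≡ 193^2 = 37249 ≡ 91
178 = 128 + 32 + 16 + 2, so 342^178 ≡ 91·349·51·423 ≡ 250 (mod 563)
192·250 = 48000 ≡ 145 (mod 563)
531 ≠ 145, so verification fails.

fails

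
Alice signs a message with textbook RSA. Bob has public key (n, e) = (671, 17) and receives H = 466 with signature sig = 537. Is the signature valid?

valid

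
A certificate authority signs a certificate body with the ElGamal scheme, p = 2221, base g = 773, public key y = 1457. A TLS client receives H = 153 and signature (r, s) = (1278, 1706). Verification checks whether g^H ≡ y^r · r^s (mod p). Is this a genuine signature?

forged

Left side g^H mod p:
773^153 mod 2221 = 1227
Right side y^r · r^s mod p:
1457^1278 mod 2221 = 1183
1278^1706 mod 2221 = 415
1183·415 = 490945 ≡ 104 (mod 2221)
1227 ≠ 104, so verification fails.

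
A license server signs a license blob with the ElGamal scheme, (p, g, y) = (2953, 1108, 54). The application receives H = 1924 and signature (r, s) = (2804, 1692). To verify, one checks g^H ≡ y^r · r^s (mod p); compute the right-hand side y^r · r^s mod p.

1342

54^2 = 2916
54^4 ≡ 2916^2 = 8503056 ≡ 1369
54^8 ≡ 1369^2 = 1874161 ≡ 1959
54^16 ≡ 1959^2 = 3837681 ≡ 1734
54^32 ≡ 1734^2 = 3006756 ≡ 602
54^64 ≡ 602^2 = 362404 ≡ 2138
54^128 ≡ 2138^2 = 4571044 ≡ 2753
54^256 ≡ 2753^2 = 7579009 ≡ 1611
54^512 ≡ 1611^2 = 2595321 ≡ 2587
54^1024 ≡ 2587^2 = 6692569 ≡ 1071
54^2048 ≡ 1071^2 = 1147041 ≡ 1277
2804 = 2048 + 512 + 128 + 64 + 32 + 16 + 4, so 54^2804 ≡ 1277·2587·2753·2138·602·1734·1369 ≡ 1734 (mod 2953)
2804^2 = 7862416 ≡ 1530
2804^4 ≡ 1530^2 = 2340900 ≡ 2124
2804^8 ≡ 2124^2 = 4511376 ≡ 2145
2804^16 ≡ 2145^2 = 4601025 ≡ 251
2804^32 ≡ 251^2 = 63001 ≡ 988
2804^64 ≡ 988^2 = 976144 ≡ 1654
2804^128 ≡ 1654^2 = 2735716 ≡ 1238
2804^256 ≡ 1238^2 = 1532644 ≡ 37
2804^512 ≡ 37^2 = 1369
2804^1024 ≡ 1369^2 = 1874161 ≡ 1959
1692 = 1024 + 512 + 128 + 16 + 8 + 4, so 2804^1692 ≡ 1959·1369·1238·251·2145·2124 ≡ 2855 (mod 2953)
y^r · r^s ≡ 1734·2855 = 4950570 ≡ 1342 (mod 2953)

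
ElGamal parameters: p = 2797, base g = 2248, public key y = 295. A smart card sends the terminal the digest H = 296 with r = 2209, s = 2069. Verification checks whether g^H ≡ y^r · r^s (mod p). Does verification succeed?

passes

Left side g^H mod p:
2248^2 = 5053504 ≡ 2122
2248^4 ≡ 2122^2 = 4502884 ≡ 2511
2248^8 ≡ 2511^2 = 6305121 ≡ 683
2248^16 ≡ 683^2 = 466489 ≡ 2187
2248^32 ≡ 2187^2 = 4782969 ≡ 99
2248^64 ≡ 99^2 = 9801 ≡ 1410
2248^128 ≡ 1410^2 = 1988100 ≡ 2230
2248^256 ≡ 2230^2 = 4972900 ≡ 2631
296 = 256 + 32 + 8, so 2248^296 ≡ 2631·99·683 ≡ 2736 (mod 2797)
Right side y^r · r^s mod p:
295^2 = 87025 ≡ 318
295^4 ≡ 318^2 = 101124 ≡ 432
295^8 ≡ 432^2 = 186624 ≡ 2022
295^16 ≡ 2022^2 = 4088484 ≡ 2067
295^32 ≡ 2067^2 = 4272489 ≡ 1470
295^64 ≡ 1470^2 = 2160900 ≡ 1616
295^128 ≡ 1616^2 = 2611456 ≡ 1855
295^256 ≡ 1855^2 = 3441025 ≡ 715
295^512 ≡ 715^2 = 511225 ≡ 2171
295^1024 ≡ 2171^2 = 4713241 ≡ 296
295^2048 ≡ 296^2 = 87616 ≡ 909
2209 = 2048 + 128 + 32 + 1, so 295^2209 ≡ 909·1855·1470·295 ≡ 2009 (mod 2797)
2209^2 = 4879681 ≡ 1713
2209^4 ≡ 1713^2 = 2934369 ≡ 316
2209^8 ≡ 316^2 = 99856 ≡ 1961
2209^16 ≡ 1961^2 = 3845521 ≡ 2443
2209^32 ≡ 2443^2 = 5968249 ≡ 2248
2209^64 ≡ 2248^2 = 5053504 ≡ 2122
2209^128 ≡ 2122^2 = 4502884 ≡ 2511
2209^256 ≡ 2511^2 = 6305121 ≡ 683
2209^512 ≡ 683^2 = 466489 ≡ 2187
2209^1024 ≡ 2187^2 = 4782969 ≡ 99
2209^2048 ≡ 99^2 = 9801 ≡ 1410
2069 = 2048 + 16 + 4 + 1, so 2209^2069 ≡ 1410·2443·316·2209 ≡ 891 (mod 2797)
2009·891 = 1790019 ≡ 2736 (mod 2797)
2736 ≡ 2736 (mod 2797), so the signature is genuine.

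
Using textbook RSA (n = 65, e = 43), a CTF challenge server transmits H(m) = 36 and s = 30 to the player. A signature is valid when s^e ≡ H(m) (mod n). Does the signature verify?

s^43 mod 65 = 30
s^43 mod 65 = 30, but H(m) = 36.

does not verify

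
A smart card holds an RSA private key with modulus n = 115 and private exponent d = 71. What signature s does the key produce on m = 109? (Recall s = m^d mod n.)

44

m^2 ≡ 109^2 = 11881 ≡ 36
m^4 ≡ 36^2 = 1296 ≡ 31
m^8 ≡ 31^2 = 961 ≡ 41
m^16 ≡ 41^2 = 1681 ≡ 71
m^32 ≡ 71^2 = 5041 ≡ 96
m^64 ≡ 96^2 = 9216 ≡ 16
71 = 64 + 4 + 2 + 1, so m^71 ≡ 16·31·36·109 ≡ 44 (mod 115)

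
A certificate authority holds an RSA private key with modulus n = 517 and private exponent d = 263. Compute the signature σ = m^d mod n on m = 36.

324

m^2 ≡ 36^2 = 1296 ≡ 262
m^4 ≡ 262^2 = 68644 ≡ 400
m^8 ≡ 400^2 = 160000 ≡ 247
m^16 ≡ 247^2 = 61009 ≡ 3
m^32 ≡ 3^2 = 9
m^64 ≡ 9^2 = 81
m^128 ≡ 81^2 = 6561 ≡ 357
m^256 ≡ 357^2 = 127449 ≡ 267
263 = 256 + 4 + 2 + 1, so m^263 ≡ 267·400·262·36 ≡ 324 (mod 517)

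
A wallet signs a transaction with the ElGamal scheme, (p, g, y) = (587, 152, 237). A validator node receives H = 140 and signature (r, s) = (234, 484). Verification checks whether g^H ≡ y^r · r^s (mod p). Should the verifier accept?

reject

Left side g^H mod p:
152^2 = 23104 ≡ 211
152^4 ≡ 211^2 = 44521 ≡ 496
152^8 ≡ 496^2 = 246016 ≡ 63
152^16 ≡ 63^2 = 3969 ≡ 447
152^32 ≡ 447^2 = 199809 ≡ 229
152^64 ≡ 229^2 = 52441 ≡ 198
152^128 ≡ 198^2 = 39204 ≡ 462
140 = 128 + 8 + 4, so 152^140 ≡ 462·63·496 ≡ 485 (mod 587)
Right side y^r · r^s mod p:
237^2 = 56169 ≡ 404
237^4 ≡ 404^2 = 163216 ≡ 30
237^8 ≡ 30^2 = 900 ≡ 313
237^16 ≡ 313^2 = 97969 ≡ 527
237^32 ≡ 527^2 = 277729 ≡ 78
237^64 ≡ 78^2 = 6084 ≡ 214
237^128 ≡ 214^2 = 45796 ≡ 10
234 = 128 + 64 + 32 + 8 + 2, so 237^234 ≡ 10·214·78·313·404 ≡ 121 (mod 587)
234^2 = 54756 ≡ 165
234^4 ≡ 165^2 = 27225 ≡ 223
234^8 ≡ 223^2 = 49729 ≡ 421
234^16 ≡ 421^2 = 177241 ≡ 554
234^32 ≡ 554^2 = 306916 ≡ 502
234^64 ≡ 502^2 = 252004 ≡ 181
234^128 ≡ 181^2 = 32761 ≡ 476
234^256 ≡ 476^2 = 226576 ≡ 581
484 = 256 + 128 + 64 + 32 + 4, so 234^484 ≡ 581·476·181·502·223 ≡ 313 (mod 587)
121·313 = 37873 ≡ 305 (mod 587)
485 ≠ 305, so verification fails.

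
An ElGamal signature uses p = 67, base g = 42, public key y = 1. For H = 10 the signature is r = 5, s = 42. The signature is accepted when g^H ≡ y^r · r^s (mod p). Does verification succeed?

passes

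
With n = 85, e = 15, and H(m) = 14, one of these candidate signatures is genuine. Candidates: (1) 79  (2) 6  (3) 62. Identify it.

Candidate 1: Squares mod 85: 79^1≡79, 79^2≡36, 79^4≡21, 79^8≡16; 15 = 8 + 4 + 2 + 1, so 79^15 ≡ 16·21·36·79 ≡ 14 (mod 85)
  → matches H(m) = 14
Candidate 2: Squares mod 85: 6^1≡6, 6^2≡36, 6^4≡21, 6^8≡16; 15 = 8 + 4 + 2 + 1, so 6^15 ≡ 16·21·36·6 ≡ 71 (mod 85)
Candidate 3: Squares mod 85: 62^1≡62, 62^2≡19, 62^4≡21, 62^8≡16; 15 = 8 + 4 + 2 + 1, so 62^15 ≡ 16·21·19·62 ≡ 48 (mod 85)

1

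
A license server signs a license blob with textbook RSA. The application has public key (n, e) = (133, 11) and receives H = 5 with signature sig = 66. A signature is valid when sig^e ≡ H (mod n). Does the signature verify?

verifies

sig^2 ≡ 66^2 = 4356 ≡ 100
sig^4 ≡ 100^2 = 10000 ≡ 25
sig^8 ≡ 25^2 = 625 ≡ 93
11 = 8 + 2 + 1, so sig^11 ≡ 93·100·66 ≡ 5 (mod 133)
Since 5 equals the digest 5, verification succeeds.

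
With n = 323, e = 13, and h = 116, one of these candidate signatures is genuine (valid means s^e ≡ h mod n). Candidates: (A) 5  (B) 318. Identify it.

Candidate A: 5^2 = 25; 5^4 ≡ 25^2 = 625 ≡ 302; 5^8 ≡ 302^2 = 91204 ≡ 118; 13 = 8 + 4 + 1, so 5^13 ≡ 118·302·5 ≡ 207 (mod 323)
Candidate B: 318^2 = 101124 ≡ 25; 318^4 ≡ 25^2 = 625 ≡ 302; 318^8 ≡ 302^2 = 91204 ≡ 118; 13 = 8 + 4 + 1, so 318^13 ≡ 118·302·318 ≡ 116 (mod 323)
  → matches h = 116

B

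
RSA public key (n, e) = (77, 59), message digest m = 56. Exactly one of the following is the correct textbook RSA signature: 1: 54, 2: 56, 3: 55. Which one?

2

Candidate 1: Squares mod 77: 54^1≡54, 54^2≡67, 54^4≡23, 54^8≡67, 54^16≡23, 54^32≡67; 59 = 32 + 16 + 8 + 2 + 1, so 54^59 ≡ 67·23·67·67·54 ≡ 10 (mod 77)
Candidate 2: Squares mod 77: 56^1≡56, 56^2≡56, 56^4≡56, 56^8≡56, 56^16≡56, 56^32≡56; 59 = 32 + 16 + 8 + 2 + 1, so 56^59 ≡ 56·56·56·56·56 ≡ 56 (mod 77)
  → matches m = 56
Candidate 3: Squares mod 77: 55^1≡55, 55^2≡22, 55^4≡22, 55^8≡22, 55^16≡22, 55^32≡22; 59 = 32 + 16 + 8 + 2 + 1, so 55^59 ≡ 22·22·22·22·55 ≡ 55 (mod 77)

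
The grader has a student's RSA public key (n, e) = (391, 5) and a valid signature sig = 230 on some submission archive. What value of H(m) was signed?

sig^2 ≡ 230^2 = 52900 ≡ 115
sig^4 ≡ 115^2 = 13225 ≡ 322
5 = 4 + 1, so sig^5 ≡ 322·230 ≡ 161 (mod 391)

161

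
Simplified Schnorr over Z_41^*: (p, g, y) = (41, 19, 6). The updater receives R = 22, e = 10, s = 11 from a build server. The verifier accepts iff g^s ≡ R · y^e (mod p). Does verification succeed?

fails

g^s mod p:
19^2 = 361 ≡ 33
19^4 ≡ 33^2 = 1089 ≡ 23
19^8 ≡ 23^2 = 529 ≡ 37
11 = 8 + 2 + 1, so 19^11 ≡ 37·33·19 ≡ 34 (mod 41)
R · y^e mod p:
6^2 = 36
6^4 ≡ 36^2 = 1296 ≡ 25
6^8 ≡ 25^2 = 625 ≡ 10
10 = 8 + 2, so 6^10 ≡ 10·36 ≡ 32 (mod 41)
22·32 = 704 ≡ 7 (mod 41)
34 ≠ 7; the check fails.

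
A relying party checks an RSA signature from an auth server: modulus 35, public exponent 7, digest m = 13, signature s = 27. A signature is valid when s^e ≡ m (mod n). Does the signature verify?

verifies

Squares mod 35: s^1≡27, s^2≡29, s^4≡1
7 = 4 + 2 + 1, so s^7 ≡ 1·29·27 ≡ 13 (mod 35)
s^7 mod 35 = 13 matches m.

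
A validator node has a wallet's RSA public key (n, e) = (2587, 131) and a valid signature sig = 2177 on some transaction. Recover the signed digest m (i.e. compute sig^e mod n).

713

Squares mod 2587: sig^1≡2177, sig^2≡2532, sig^4≡438, sig^8≡406, sig^16≡1855, sig^32≡315, sig^64≡919, sig^128≡1199
131 = 128 + 2 + 1, so sig^131 ≡ 1199·2532·2177 ≡ 713 (mod 2587)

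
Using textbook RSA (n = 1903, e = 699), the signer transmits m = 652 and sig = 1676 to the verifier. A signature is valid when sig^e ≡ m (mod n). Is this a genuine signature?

genuine

sig^699 mod 1903 = 652
Since 652 equals the digest 652, verification succeeds.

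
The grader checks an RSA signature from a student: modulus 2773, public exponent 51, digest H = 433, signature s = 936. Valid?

yes

s^2 ≡ 936^2 = 876096 ≡ 2601
s^4 ≡ 2601^2 = 6765201 ≡ 1854
s^8 ≡ 1854^2 = 3437316 ≡ 1569
s^16 ≡ 1569^2 = 2461761 ≡ 2110
s^32 ≡ 2110^2 = 4452100 ≡ 1435
51 = 32 + 16 + 2 + 1, so s^51 ≡ 1435·2110·2601·936 ≡ 433 (mod 2773)
433 = H, so the signature checks out.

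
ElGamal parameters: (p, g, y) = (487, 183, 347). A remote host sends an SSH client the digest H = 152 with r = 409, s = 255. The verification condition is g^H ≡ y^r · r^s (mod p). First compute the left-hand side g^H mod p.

9

Squares mod 487: 183^1≡183, 183^2≡373, 183^4≡334, 183^8≡33, 183^16≡115, 183^32≡76, 183^64≡419, 183^128≡241
152 = 128 + 16 + 8, so 183^152 ≡ 241·115·33 ≡ 9 (mod 487)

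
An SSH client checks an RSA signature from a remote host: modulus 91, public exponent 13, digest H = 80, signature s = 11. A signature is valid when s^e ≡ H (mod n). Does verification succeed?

fails

Squares mod 91: s^1≡11, s^2≡30, s^4≡81, s^8≡9
13 = 8 + 4 + 1, so s^13 ≡ 9·81·11 ≡ 11 (mod 91)
The recovered value 11 does not match the digest 80.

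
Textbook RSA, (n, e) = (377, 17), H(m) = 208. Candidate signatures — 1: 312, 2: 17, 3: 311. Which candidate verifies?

Candidate 1: Squares mod 377: 312^1≡312, 312^2≡78, 312^4≡52, 312^8≡65, 312^16≡78; 17 = 16 + 1, so 312^17 ≡ 78·312 ≡ 208 (mod 377)
  → matches H(m) = 208
Candidate 2: Squares mod 377: 17^1≡17, 17^2≡289, 17^4≡204, 17^8≡146, 17^16≡204; 17 = 16 + 1, so 17^17 ≡ 204·17 ≡ 75 (mod 377)
Candidate 3: Squares mod 377: 311^1≡311, 311^2≡209, 311^4≡326, 311^8≡339, 311^16≡313; 17 = 16 + 1, so 311^17 ≡ 313·311 ≡ 77 (mod 377)

1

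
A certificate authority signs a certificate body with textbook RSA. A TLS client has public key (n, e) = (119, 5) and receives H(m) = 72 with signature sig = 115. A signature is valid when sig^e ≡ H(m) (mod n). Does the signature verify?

does not verify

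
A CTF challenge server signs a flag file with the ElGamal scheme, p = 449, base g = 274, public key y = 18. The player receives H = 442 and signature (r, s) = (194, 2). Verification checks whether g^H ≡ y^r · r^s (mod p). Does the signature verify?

verifies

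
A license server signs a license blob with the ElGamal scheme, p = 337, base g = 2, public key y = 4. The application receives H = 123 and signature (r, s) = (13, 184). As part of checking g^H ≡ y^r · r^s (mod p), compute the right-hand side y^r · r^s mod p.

295

4^2 = 16
4^4 ≡ 16^2 = 256
4^8 ≡ 256^2 = 65536 ≡ 158
13 = 8 + 4 + 1, so 4^13 ≡ 158·256·4 ≡ 32 (mod 337)
13^2 = 169
13^4 ≡ 169^2 = 28561 ≡ 253
13^8 ≡ 253^2 = 64009 ≡ 316
13^16 ≡ 316^2 = 99856 ≡ 104
13^32 ≡ 104^2 = 10816 ≡ 32
13^64 ≡ 32^2 = 1024 ≡ 13
13^128 ≡ 13^2 = 169
184 = 128 + 32 + 16 + 8, so 13^184 ≡ 169·32·104·316 ≡ 104 (mod 337)
y^r · r^s ≡ 32·104 = 3328 ≡ 295 (mod 337)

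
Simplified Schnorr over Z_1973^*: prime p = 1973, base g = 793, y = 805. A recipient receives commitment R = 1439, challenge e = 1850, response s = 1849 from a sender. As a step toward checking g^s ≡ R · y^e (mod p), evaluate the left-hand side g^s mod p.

793^2 = 628849 ≡ 1435
793^4 ≡ 1435^2 = 2059225 ≡ 1386
793^8 ≡ 1386^2 = 1920996 ≡ 1267
793^16 ≡ 1267^2 = 1605289 ≡ 1240
793^32 ≡ 1240^2 = 1537600 ≡ 633
793^64 ≡ 633^2 = 400689 ≡ 170
793^128 ≡ 170^2 = 28900 ≡ 1278
793^256 ≡ 1278^2 = 1633284 ≡ 1613
793^512 ≡ 1613^2 = 2601769 ≡ 1355
793^1024 ≡ 1355^2 = 1836025 ≡ 1135
1849 = 1024 + 512 + 256 + 32 + 16 + 8 + 1, so 793^1849 ≡ 1135·1355·1613·633·1240·1267·793 ≡ 1388 (mod 1973)

1388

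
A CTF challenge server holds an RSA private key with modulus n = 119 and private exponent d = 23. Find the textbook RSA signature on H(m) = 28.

105

(H(m))^2 ≡ 28^2 = 784 ≡ 70
(H(m))^4 ≡ 70^2 = 4900 ≡ 21
(H(m))^8 ≡ 21^2 = 441 ≡ 84
(H(m))^16 ≡ 84^2 = 7056 ≡ 35
23 = 16 + 4 + 2 + 1, so (H(m))^23 ≡ 35·21·70·28 ≡ 105 (mod 119)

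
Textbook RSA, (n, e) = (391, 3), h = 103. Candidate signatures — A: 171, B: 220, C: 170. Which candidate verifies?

A

Candidate A: Squares mod 391: 171^1≡171, 171^2≡307; 3 = 2 + 1, so 171^3 ≡ 307·171 ≡ 103 (mod 391)
  → matches h = 103
Candidate B: Squares mod 391: 220^1≡220, 220^2≡307; 3 = 2 + 1, so 220^3 ≡ 307·220 ≡ 288 (mod 391)
Candidate C: Squares mod 391: 170^1≡170, 170^2≡357; 3 = 2 + 1, so 170^3 ≡ 357·170 ≡ 85 (mod 391)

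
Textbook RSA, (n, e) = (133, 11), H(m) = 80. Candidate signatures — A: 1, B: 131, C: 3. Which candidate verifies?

Candidate A: Squares mod 133: 1^1≡1, 1^2≡1, 1^4≡1, 1^8≡1; 11 = 8 + 2 + 1, so 1^11 ≡ 1·1·1 ≡ 1 (mod 133)
Candidate B: Squares mod 133: 131^1≡131, 131^2≡4, 131^4≡16, 131^8≡123; 11 = 8 + 2 + 1, so 131^11 ≡ 123·4·131 ≡ 80 (mod 133)
  → matches H(m) = 80
Candidate C: Squares mod 133: 3^1≡3, 3^2≡9, 3^4≡81, 3^8≡44; 11 = 8 + 2 + 1, so 3^11 ≡ 44·9·3 ≡ 124 (mod 133)

B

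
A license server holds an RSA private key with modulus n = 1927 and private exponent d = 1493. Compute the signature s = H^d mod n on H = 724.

1244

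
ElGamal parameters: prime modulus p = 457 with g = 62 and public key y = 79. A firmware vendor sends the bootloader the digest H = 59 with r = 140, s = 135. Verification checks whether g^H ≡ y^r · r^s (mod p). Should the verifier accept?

accept

Left side g^H mod p:
62^2 = 3844 ≡ 188
62^4 ≡ 188^2 = 35344 ≡ 155
62^8 ≡ 155^2 = 24025 ≡ 261
62^16 ≡ 261^2 = 68121 ≡ 28
62^32 ≡ 28^2 = 784 ≡ 327
59 = 32 + 16 + 8 + 2 + 1, so 62^59 ≡ 327·28·261·188·62 ≡ 386 (mod 457)
Right side y^r · r^s mod p:
79^2 = 6241 ≡ 300
79^4 ≡ 300^2 = 90000 ≡ 428
79^8 ≡ 428^2 = 183184 ≡ 384
79^16 ≡ 384^2 = 147456 ≡ 302
79^32 ≡ 302^2 = 91204 ≡ 261
79^64 ≡ 261^2 = 68121 ≡ 28
79^128 ≡ 28^2 = 784 ≡ 327
140 = 128 + 8 + 4, so 79^140 ≡ 327·384·428 ≡ 361 (mod 457)
140^2 = 19600 ≡ 406
140^4 ≡ 406^2 = 164836 ≡ 316
140^8 ≡ 316^2 = 99856 ≡ 230
140^16 ≡ 230^2 = 52900 ≡ 345
140^32 ≡ 345^2 = 119025 ≡ 205
140^64 ≡ 205^2 = 42025 ≡ 438
140^128 ≡ 438^2 = 191844 ≡ 361
135 = 128 + 4 + 2 + 1, so 140^135 ≡ 361·316·406·140 ≡ 234 (mod 457)
361·234 = 84474 ≡ 386 (mod 457)
386 ≡ 386 (mod 457), so the signature is genuine.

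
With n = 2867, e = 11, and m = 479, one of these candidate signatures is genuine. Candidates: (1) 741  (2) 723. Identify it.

2

Candidate 1: Squares mod 2867: 741^1≡741, 741^2≡1484, 741^4≡400, 741^8≡2315; 11 = 8 + 2 + 1, so 741^11 ≡ 2315·1484·741 ≡ 619 (mod 2867)
Candidate 2: Squares mod 2867: 723^1≡723, 723^2≡935, 723^4≡2657, 723^8≡1095; 11 = 8 + 2 + 1, so 723^11 ≡ 1095·935·723 ≡ 479 (mod 2867)
  → matches m = 479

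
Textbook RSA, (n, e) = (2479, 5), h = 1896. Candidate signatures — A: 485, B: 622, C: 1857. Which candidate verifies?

C

Candidate A: Squares mod 2479: 485^1≡485, 485^2≡2199, 485^4≡1551; 5 = 4 + 1, so 485^5 ≡ 1551·485 ≡ 1098 (mod 2479)
Candidate B: Squares mod 2479: 622^1≡622, 622^2≡160, 622^4≡810; 5 = 4 + 1, so 622^5 ≡ 810·622 ≡ 583 (mod 2479)
Candidate C: Squares mod 2479: 1857^1≡1857, 1857^2≡160, 1857^4≡810; 5 = 4 + 1, so 1857^5 ≡ 810·1857 ≡ 1896 (mod 2479)
  → matches h = 1896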